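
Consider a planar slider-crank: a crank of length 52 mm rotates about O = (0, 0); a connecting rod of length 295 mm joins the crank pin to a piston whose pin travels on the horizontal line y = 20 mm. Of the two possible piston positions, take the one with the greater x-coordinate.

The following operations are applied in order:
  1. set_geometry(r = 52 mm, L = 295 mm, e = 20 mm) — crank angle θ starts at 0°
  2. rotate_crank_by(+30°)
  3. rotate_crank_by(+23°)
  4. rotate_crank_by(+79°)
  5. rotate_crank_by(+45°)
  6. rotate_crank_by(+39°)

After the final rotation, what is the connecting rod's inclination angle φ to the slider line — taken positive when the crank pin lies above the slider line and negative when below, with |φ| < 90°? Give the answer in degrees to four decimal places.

set_geometry: r = 52 mm, L = 295 mm, e = 20 mm; θ ← 0°
rotate_crank_by(+30°): θ ← 0° +30° = 30°
rotate_crank_by(+23°): θ ← 30° +23° = 53°
rotate_crank_by(+79°): θ ← 53° +79° = 132°
rotate_crank_by(+45°): θ ← 132° +45° = 177°
rotate_crank_by(+39°): θ ← 177° +39° = 216°
crank pin P = (r cos θ, r sin θ) = (-42.068884, -30.564833)
h = r sin θ − e = -30.564833 − 20 = -50.564833
sin φ = h / L = -50.564833 / 295 = -0.17140621
φ = arcsin(-0.17140621) = -9.869589°

-9.8696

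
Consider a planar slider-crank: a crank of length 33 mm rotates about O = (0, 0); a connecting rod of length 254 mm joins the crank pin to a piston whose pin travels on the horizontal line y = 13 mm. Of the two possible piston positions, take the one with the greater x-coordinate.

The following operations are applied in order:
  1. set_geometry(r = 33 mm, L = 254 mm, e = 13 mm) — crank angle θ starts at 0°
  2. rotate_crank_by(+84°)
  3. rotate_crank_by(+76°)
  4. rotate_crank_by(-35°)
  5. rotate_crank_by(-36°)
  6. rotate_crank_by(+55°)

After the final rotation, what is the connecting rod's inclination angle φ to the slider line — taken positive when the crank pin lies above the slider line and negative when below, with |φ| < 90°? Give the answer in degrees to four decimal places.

1.4431

set_geometry: r = 33 mm, L = 254 mm, e = 13 mm; θ ← 0°
rotate_crank_by(+84°): θ ← 0° +84° = 84°
rotate_crank_by(+76°): θ ← 84° +76° = 160°
rotate_crank_by(-35°): θ ← 160° -35° = 125°
rotate_crank_by(-36°): θ ← 125° -36° = 89°
rotate_crank_by(+55°): θ ← 89° +55° = 144°
crank pin P = (r cos θ, r sin θ) = (-26.697561, 19.396913)
h = r sin θ − e = 19.396913 − 13 = 6.396913
sin φ = h / L = 6.396913 / 254 = 0.02518470
φ = arcsin(0.02518470) = 1.443129°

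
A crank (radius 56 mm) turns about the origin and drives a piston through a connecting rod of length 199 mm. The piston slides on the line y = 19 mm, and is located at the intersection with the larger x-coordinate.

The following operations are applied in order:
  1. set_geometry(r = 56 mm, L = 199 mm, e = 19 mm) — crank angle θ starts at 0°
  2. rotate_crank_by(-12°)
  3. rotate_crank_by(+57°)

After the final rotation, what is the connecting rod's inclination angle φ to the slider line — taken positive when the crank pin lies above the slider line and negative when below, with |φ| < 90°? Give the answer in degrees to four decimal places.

5.9412

set_geometry: r = 56 mm, L = 199 mm, e = 19 mm; θ ← 0°
rotate_crank_by(-12°): θ ← 0° -12° = -12°
rotate_crank_by(+57°): θ ← -12° +57° = 45°
crank pin P = (r cos θ, r sin θ) = (39.597980, 39.597980)
h = r sin θ − e = 39.597980 − 19 = 20.597980
sin φ = h / L = 20.597980 / 199 = 0.10350744
φ = arcsin(0.10350744) = 5.941180°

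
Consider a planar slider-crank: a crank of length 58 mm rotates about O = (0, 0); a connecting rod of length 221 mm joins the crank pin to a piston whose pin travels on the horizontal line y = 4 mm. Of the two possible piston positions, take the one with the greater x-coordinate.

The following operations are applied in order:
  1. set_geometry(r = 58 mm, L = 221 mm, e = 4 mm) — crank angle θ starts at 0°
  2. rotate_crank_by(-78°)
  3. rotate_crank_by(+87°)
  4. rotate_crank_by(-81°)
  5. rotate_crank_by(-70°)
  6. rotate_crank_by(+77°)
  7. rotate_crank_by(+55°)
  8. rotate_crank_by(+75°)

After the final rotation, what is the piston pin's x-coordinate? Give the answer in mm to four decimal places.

set_geometry: r = 58 mm, L = 221 mm, e = 4 mm; θ ← 0°
rotate_crank_by(-78°): θ ← 0° -78° = -78°
rotate_crank_by(+87°): θ ← -78° +87° = 9°
rotate_crank_by(-81°): θ ← 9° -81° = -72°
rotate_crank_by(-70°): θ ← -72° -70° = -142°
rotate_crank_by(+77°): θ ← -142° +77° = -65°
rotate_crank_by(+55°): θ ← -65° +55° = -10°
rotate_crank_by(+75°): θ ← -10° +75° = 65°
crank pin P = (r cos θ, r sin θ) = (24.511859, 52.565852)
h = r sin θ − e = 52.565852 − 4 = 48.565852
x = r cos θ + √(L² − h²) = 24.511859 + √(48841.0 − 2358.6419) = 24.511859 + 215.597676 = 240.109536

240.1095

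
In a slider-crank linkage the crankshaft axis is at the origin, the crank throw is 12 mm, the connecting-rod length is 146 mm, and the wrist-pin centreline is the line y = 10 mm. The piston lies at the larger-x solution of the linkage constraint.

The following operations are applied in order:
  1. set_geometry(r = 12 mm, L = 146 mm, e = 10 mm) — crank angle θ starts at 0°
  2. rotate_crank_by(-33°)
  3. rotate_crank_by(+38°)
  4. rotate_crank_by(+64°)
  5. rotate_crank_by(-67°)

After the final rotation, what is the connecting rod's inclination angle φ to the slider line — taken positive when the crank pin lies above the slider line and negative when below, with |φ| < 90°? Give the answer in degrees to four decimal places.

-3.7627

set_geometry: r = 12 mm, L = 146 mm, e = 10 mm; θ ← 0°
rotate_crank_by(-33°): θ ← 0° -33° = -33°
rotate_crank_by(+38°): θ ← -33° +38° = 5°
rotate_crank_by(+64°): θ ← 5° +64° = 69°
rotate_crank_by(-67°): θ ← 69° -67° = 2°
crank pin P = (r cos θ, r sin θ) = (11.992690, 0.418794)
h = r sin θ − e = 0.418794 − 10 = -9.581206
sin φ = h / L = -9.581206 / 146 = -0.06562470
φ = arcsin(-0.06562470) = -3.762722°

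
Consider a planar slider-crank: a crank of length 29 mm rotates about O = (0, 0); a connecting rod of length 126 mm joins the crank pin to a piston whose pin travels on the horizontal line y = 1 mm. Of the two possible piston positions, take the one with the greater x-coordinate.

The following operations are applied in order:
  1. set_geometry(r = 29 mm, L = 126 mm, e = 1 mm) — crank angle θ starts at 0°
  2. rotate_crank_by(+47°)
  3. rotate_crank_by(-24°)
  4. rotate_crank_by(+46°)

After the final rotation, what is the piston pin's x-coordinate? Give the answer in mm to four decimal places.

133.6654

set_geometry: r = 29 mm, L = 126 mm, e = 1 mm; θ ← 0°
rotate_crank_by(+47°): θ ← 0° +47° = 47°
rotate_crank_by(-24°): θ ← 47° -24° = 23°
rotate_crank_by(+46°): θ ← 23° +46° = 69°
crank pin P = (r cos θ, r sin θ) = (10.392671, 27.073832)
h = r sin θ − e = 27.073832 − 1 = 26.073832
x = r cos θ + √(L² − h²) = 10.392671 + √(15876.0 − 679.8447) = 10.392671 + 123.272687 = 133.665357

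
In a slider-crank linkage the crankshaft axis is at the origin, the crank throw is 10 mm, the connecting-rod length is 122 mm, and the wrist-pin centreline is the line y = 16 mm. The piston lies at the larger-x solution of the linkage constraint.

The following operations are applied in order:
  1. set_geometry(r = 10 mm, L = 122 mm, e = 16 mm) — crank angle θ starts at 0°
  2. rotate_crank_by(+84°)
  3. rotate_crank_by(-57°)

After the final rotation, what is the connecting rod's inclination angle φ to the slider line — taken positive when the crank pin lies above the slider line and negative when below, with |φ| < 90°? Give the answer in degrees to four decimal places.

-5.3900

set_geometry: r = 10 mm, L = 122 mm, e = 16 mm; θ ← 0°
rotate_crank_by(+84°): θ ← 0° +84° = 84°
rotate_crank_by(-57°): θ ← 84° -57° = 27°
crank pin P = (r cos θ, r sin θ) = (8.910065, 4.539905)
h = r sin θ − e = 4.539905 − 16 = -11.460095
sin φ = h / L = -11.460095 / 122 = -0.09393520
φ = arcsin(-0.09393520) = -5.390037°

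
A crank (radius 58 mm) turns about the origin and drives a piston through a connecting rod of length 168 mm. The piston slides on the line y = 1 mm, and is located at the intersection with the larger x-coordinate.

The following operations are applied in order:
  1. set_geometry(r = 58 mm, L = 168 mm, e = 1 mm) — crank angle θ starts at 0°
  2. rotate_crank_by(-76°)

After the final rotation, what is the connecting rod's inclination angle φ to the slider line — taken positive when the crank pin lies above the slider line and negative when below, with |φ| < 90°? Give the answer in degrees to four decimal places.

set_geometry: r = 58 mm, L = 168 mm, e = 1 mm; θ ← 0°
rotate_crank_by(-76°): θ ← 0° -76° = -76°
crank pin P = (r cos θ, r sin θ) = (14.031470, -56.277152)
h = r sin θ − e = -56.277152 − 1 = -57.277152
sin φ = h / L = -57.277152 / 168 = -0.34093543
φ = arcsin(-0.34093543) = -19.933876°

-19.9339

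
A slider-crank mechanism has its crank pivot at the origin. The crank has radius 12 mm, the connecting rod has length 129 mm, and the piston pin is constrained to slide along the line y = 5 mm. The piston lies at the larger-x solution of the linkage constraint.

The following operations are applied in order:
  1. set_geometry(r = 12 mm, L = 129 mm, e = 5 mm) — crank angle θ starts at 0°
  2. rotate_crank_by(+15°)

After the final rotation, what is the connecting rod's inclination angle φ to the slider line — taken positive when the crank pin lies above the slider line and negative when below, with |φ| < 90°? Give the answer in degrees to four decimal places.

-0.8413

set_geometry: r = 12 mm, L = 129 mm, e = 5 mm; θ ← 0°
rotate_crank_by(+15°): θ ← 0° +15° = 15°
crank pin P = (r cos θ, r sin θ) = (11.591110, 3.105829)
h = r sin θ − e = 3.105829 − 5 = -1.894171
sin φ = h / L = -1.894171 / 129 = -0.01468350
φ = arcsin(-0.01468350) = -0.841333°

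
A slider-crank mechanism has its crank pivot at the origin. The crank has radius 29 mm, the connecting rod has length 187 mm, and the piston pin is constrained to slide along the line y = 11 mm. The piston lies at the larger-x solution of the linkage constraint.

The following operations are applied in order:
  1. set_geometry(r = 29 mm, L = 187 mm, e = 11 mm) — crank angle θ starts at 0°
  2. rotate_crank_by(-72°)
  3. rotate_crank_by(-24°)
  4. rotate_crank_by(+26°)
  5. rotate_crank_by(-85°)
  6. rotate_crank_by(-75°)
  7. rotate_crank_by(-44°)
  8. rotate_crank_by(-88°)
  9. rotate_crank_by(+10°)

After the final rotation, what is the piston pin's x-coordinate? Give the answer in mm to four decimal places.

set_geometry: r = 29 mm, L = 187 mm, e = 11 mm; θ ← 0°
rotate_crank_by(-72°): θ ← 0° -72° = -72°
rotate_crank_by(-24°): θ ← -72° -24° = -96°
rotate_crank_by(+26°): θ ← -96° +26° = -70°
rotate_crank_by(-85°): θ ← -70° -85° = -155°
rotate_crank_by(-75°): θ ← -155° -75° = -230°
rotate_crank_by(-44°): θ ← -230° -44° = -274°
rotate_crank_by(-88°): θ ← -274° -88° = -362°
rotate_crank_by(+10°): θ ← -362° +10° = -352°
crank pin P = (r cos θ, r sin θ) = (28.717774, 4.036020)
h = r sin θ − e = 4.036020 − 11 = -6.963980
x = r cos θ + √(L² − h²) = 28.717774 + √(34969.0 − 48.4970) = 28.717774 + 186.870284 = 215.588058

215.5881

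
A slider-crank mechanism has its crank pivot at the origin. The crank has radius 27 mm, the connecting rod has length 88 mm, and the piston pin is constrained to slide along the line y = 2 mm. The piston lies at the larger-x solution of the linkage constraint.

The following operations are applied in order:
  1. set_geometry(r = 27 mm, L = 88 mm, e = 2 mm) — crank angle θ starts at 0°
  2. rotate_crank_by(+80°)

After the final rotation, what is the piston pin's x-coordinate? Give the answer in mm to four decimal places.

89.1831

set_geometry: r = 27 mm, L = 88 mm, e = 2 mm; θ ← 0°
rotate_crank_by(+80°): θ ← 0° +80° = 80°
crank pin P = (r cos θ, r sin θ) = (4.688501, 26.589809)
h = r sin θ − e = 26.589809 − 2 = 24.589809
x = r cos θ + √(L² − h²) = 4.688501 + √(7744.0 − 604.6587) = 4.688501 + 84.494623 = 89.183124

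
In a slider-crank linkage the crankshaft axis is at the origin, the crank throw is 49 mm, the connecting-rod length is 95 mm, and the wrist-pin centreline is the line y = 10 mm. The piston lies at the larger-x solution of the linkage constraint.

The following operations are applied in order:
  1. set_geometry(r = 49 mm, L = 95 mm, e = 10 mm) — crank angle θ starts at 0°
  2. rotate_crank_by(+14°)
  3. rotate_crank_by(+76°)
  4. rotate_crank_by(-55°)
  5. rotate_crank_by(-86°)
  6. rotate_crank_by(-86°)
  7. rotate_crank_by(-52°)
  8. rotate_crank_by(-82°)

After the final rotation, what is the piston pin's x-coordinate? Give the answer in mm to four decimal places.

set_geometry: r = 49 mm, L = 95 mm, e = 10 mm; θ ← 0°
rotate_crank_by(+14°): θ ← 0° +14° = 14°
rotate_crank_by(+76°): θ ← 14° +76° = 90°
rotate_crank_by(-55°): θ ← 90° -55° = 35°
rotate_crank_by(-86°): θ ← 35° -86° = -51°
rotate_crank_by(-86°): θ ← -51° -86° = -137°
rotate_crank_by(-52°): θ ← -137° -52° = -189°
rotate_crank_by(-82°): θ ← -189° -82° = -271°
crank pin P = (r cos θ, r sin θ) = (0.855168, 48.992537)
h = r sin θ − e = 48.992537 − 10 = 38.992537
x = r cos θ + √(L² − h²) = 0.855168 + √(9025.0 − 1520.4179) = 0.855168 + 86.628991 = 87.484159

87.4842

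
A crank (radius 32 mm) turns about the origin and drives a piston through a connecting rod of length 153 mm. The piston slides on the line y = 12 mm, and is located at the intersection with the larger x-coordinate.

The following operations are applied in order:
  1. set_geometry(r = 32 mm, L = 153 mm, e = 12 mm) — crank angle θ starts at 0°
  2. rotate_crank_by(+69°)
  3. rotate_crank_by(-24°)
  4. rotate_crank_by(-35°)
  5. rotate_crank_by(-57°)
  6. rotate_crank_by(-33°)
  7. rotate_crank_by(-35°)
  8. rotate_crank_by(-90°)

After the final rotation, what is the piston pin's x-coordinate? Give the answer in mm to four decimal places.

123.9906

set_geometry: r = 32 mm, L = 153 mm, e = 12 mm; θ ← 0°
rotate_crank_by(+69°): θ ← 0° +69° = 69°
rotate_crank_by(-24°): θ ← 69° -24° = 45°
rotate_crank_by(-35°): θ ← 45° -35° = 10°
rotate_crank_by(-57°): θ ← 10° -57° = -47°
rotate_crank_by(-33°): θ ← -47° -33° = -80°
rotate_crank_by(-35°): θ ← -80° -35° = -115°
rotate_crank_by(-90°): θ ← -115° -90° = -205°
crank pin P = (r cos θ, r sin θ) = (-29.001849, 13.523784)
h = r sin θ − e = 13.523784 − 12 = 1.523784
x = r cos θ + √(L² − h²) = -29.001849 + √(23409.0 − 2.3219) = -29.001849 + 152.992412 = 123.990563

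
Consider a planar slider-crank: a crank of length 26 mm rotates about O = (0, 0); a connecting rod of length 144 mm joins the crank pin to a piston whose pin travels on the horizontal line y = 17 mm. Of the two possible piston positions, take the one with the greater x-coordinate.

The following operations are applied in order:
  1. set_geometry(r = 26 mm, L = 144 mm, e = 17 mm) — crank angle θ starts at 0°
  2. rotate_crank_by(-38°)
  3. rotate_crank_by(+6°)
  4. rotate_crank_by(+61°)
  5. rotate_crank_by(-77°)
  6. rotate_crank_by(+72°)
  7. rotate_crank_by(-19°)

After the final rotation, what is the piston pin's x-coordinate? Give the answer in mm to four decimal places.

169.1453

set_geometry: r = 26 mm, L = 144 mm, e = 17 mm; θ ← 0°
rotate_crank_by(-38°): θ ← 0° -38° = -38°
rotate_crank_by(+6°): θ ← -38° +6° = -32°
rotate_crank_by(+61°): θ ← -32° +61° = 29°
rotate_crank_by(-77°): θ ← 29° -77° = -48°
rotate_crank_by(+72°): θ ← -48° +72° = 24°
rotate_crank_by(-19°): θ ← 24° -19° = 5°
crank pin P = (r cos θ, r sin θ) = (25.901062, 2.266049)
h = r sin θ − e = 2.266049 − 17 = -14.733951
x = r cos θ + √(L² − h²) = 25.901062 + √(20736.0 − 217.0893) = 25.901062 + 143.244234 = 169.145297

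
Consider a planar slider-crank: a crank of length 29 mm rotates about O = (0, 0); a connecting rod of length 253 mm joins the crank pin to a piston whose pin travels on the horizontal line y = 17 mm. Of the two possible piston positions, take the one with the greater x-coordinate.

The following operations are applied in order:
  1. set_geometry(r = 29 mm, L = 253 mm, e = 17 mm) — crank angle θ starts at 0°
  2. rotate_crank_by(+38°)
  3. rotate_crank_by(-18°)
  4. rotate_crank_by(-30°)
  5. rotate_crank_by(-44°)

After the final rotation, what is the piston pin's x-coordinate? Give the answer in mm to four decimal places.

set_geometry: r = 29 mm, L = 253 mm, e = 17 mm; θ ← 0°
rotate_crank_by(+38°): θ ← 0° +38° = 38°
rotate_crank_by(-18°): θ ← 38° -18° = 20°
rotate_crank_by(-30°): θ ← 20° -30° = -10°
rotate_crank_by(-44°): θ ← -10° -44° = -54°
crank pin P = (r cos θ, r sin θ) = (17.045772, -23.461493)
h = r sin θ − e = -23.461493 − 17 = -40.461493
x = r cos θ + √(L² − h²) = 17.045772 + √(64009.0 − 1637.1324) = 17.045772 + 249.743604 = 266.789376

266.7894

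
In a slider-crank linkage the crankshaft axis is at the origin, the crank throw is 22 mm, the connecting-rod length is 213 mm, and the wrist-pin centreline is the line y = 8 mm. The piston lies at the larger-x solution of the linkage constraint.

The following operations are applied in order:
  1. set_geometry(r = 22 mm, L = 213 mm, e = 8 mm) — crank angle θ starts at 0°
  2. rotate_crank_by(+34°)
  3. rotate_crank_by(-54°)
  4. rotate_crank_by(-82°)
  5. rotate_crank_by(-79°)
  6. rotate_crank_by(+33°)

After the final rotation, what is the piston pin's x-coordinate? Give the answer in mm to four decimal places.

193.4339

set_geometry: r = 22 mm, L = 213 mm, e = 8 mm; θ ← 0°
rotate_crank_by(+34°): θ ← 0° +34° = 34°
rotate_crank_by(-54°): θ ← 34° -54° = -20°
rotate_crank_by(-82°): θ ← -20° -82° = -102°
rotate_crank_by(-79°): θ ← -102° -79° = -181°
rotate_crank_by(+33°): θ ← -181° +33° = -148°
crank pin P = (r cos θ, r sin θ) = (-18.657058, -11.658224)
h = r sin θ − e = -11.658224 − 8 = -19.658224
x = r cos θ + √(L² − h²) = -18.657058 + √(45369.0 − 386.4458) = -18.657058 + 212.090910 = 193.433852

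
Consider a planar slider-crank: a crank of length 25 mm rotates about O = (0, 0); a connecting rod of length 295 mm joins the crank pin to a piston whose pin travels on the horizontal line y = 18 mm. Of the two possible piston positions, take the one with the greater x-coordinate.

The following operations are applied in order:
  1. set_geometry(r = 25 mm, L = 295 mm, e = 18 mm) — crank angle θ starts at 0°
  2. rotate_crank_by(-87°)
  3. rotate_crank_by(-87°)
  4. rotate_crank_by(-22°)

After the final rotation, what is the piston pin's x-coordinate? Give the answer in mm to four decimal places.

set_geometry: r = 25 mm, L = 295 mm, e = 18 mm; θ ← 0°
rotate_crank_by(-87°): θ ← 0° -87° = -87°
rotate_crank_by(-87°): θ ← -87° -87° = -174°
rotate_crank_by(-22°): θ ← -174° -22° = -196°
crank pin P = (r cos θ, r sin θ) = (-24.031542, 6.890934)
h = r sin θ − e = 6.890934 − 18 = -11.109066
x = r cos θ + √(L² − h²) = -24.031542 + √(87025.0 − 123.4113) = -24.031542 + 294.790754 = 270.759212

270.7592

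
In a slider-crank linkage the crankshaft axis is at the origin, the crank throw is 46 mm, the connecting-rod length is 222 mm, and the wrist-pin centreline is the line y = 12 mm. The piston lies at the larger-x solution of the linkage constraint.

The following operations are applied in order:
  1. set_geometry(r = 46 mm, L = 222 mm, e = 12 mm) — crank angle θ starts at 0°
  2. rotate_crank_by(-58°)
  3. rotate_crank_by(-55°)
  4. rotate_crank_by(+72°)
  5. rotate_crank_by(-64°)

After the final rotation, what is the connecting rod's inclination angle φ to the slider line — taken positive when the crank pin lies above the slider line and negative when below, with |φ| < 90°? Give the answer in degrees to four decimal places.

set_geometry: r = 46 mm, L = 222 mm, e = 12 mm; θ ← 0°
rotate_crank_by(-58°): θ ← 0° -58° = -58°
rotate_crank_by(-55°): θ ← -58° -55° = -113°
rotate_crank_by(+72°): θ ← -113° +72° = -41°
rotate_crank_by(-64°): θ ← -41° -64° = -105°
crank pin P = (r cos θ, r sin θ) = (-11.905676, -44.432588)
h = r sin θ − e = -44.432588 − 12 = -56.432588
sin φ = h / L = -56.432588 / 222 = -0.25420085
φ = arcsin(-0.25420085) = -14.726237°

-14.7262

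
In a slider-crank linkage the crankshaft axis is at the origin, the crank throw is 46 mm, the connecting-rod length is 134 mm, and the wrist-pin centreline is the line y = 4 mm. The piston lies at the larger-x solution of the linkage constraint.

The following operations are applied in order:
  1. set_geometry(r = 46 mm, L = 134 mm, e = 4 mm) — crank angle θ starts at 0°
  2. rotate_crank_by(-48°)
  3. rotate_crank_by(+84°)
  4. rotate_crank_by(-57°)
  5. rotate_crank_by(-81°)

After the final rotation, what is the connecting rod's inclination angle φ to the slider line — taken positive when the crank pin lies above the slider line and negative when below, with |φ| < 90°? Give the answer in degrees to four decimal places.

set_geometry: r = 46 mm, L = 134 mm, e = 4 mm; θ ← 0°
rotate_crank_by(-48°): θ ← 0° -48° = -48°
rotate_crank_by(+84°): θ ← -48° +84° = 36°
rotate_crank_by(-57°): θ ← 36° -57° = -21°
rotate_crank_by(-81°): θ ← -21° -81° = -102°
crank pin P = (r cos θ, r sin θ) = (-9.563938, -44.994790)
h = r sin θ − e = -44.994790 − 4 = -48.994790
sin φ = h / L = -48.994790 / 134 = -0.36563276
φ = arcsin(-0.36563276) = -21.446529°

-21.4465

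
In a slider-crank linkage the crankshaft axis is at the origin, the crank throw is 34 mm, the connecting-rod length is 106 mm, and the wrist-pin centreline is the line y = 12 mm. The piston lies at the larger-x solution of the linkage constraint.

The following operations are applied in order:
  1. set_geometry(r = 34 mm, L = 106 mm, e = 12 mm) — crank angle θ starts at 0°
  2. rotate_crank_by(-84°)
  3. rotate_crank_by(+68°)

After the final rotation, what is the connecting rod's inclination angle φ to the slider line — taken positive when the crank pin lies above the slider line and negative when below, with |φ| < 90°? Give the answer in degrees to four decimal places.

-11.6317

set_geometry: r = 34 mm, L = 106 mm, e = 12 mm; θ ← 0°
rotate_crank_by(-84°): θ ← 0° -84° = -84°
rotate_crank_by(+68°): θ ← -84° +68° = -16°
crank pin P = (r cos θ, r sin θ) = (32.682898, -9.371670)
h = r sin θ − e = -9.371670 − 12 = -21.371670
sin φ = h / L = -21.371670 / 106 = -0.20161953
φ = arcsin(-0.20161953) = -11.631681°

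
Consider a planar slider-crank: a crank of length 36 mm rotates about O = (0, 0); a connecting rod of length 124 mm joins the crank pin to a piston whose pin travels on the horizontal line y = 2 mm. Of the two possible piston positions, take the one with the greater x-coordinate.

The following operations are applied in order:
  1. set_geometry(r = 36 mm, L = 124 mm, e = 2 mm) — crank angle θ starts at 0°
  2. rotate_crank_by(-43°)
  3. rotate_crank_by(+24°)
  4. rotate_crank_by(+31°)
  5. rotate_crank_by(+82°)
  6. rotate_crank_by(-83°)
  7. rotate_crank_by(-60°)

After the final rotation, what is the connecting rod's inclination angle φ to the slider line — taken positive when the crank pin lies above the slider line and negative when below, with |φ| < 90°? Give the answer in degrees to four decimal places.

set_geometry: r = 36 mm, L = 124 mm, e = 2 mm; θ ← 0°
rotate_crank_by(-43°): θ ← 0° -43° = -43°
rotate_crank_by(+24°): θ ← -43° +24° = -19°
rotate_crank_by(+31°): θ ← -19° +31° = 12°
rotate_crank_by(+82°): θ ← 12° +82° = 94°
rotate_crank_by(-83°): θ ← 94° -83° = 11°
rotate_crank_by(-60°): θ ← 11° -60° = -49°
crank pin P = (r cos θ, r sin θ) = (23.618125, -27.169545)
h = r sin θ − e = -27.169545 − 2 = -29.169545
sin φ = h / L = -29.169545 / 124 = -0.23523827
φ = arcsin(-0.23523827) = -13.605668°

-13.6057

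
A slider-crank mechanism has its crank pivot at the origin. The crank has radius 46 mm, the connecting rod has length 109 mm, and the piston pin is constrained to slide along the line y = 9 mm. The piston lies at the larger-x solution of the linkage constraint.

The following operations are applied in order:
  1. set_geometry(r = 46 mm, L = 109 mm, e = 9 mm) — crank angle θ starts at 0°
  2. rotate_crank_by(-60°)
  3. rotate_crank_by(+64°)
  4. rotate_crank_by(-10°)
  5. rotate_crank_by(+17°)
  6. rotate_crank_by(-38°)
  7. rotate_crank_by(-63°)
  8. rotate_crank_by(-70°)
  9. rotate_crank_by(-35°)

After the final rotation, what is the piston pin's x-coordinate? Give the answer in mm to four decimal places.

set_geometry: r = 46 mm, L = 109 mm, e = 9 mm; θ ← 0°
rotate_crank_by(-60°): θ ← 0° -60° = -60°
rotate_crank_by(+64°): θ ← -60° +64° = 4°
rotate_crank_by(-10°): θ ← 4° -10° = -6°
rotate_crank_by(+17°): θ ← -6° +17° = 11°
rotate_crank_by(-38°): θ ← 11° -38° = -27°
rotate_crank_by(-63°): θ ← -27° -63° = -90°
rotate_crank_by(-70°): θ ← -90° -70° = -160°
rotate_crank_by(-35°): θ ← -160° -35° = -195°
crank pin P = (r cos θ, r sin θ) = (-44.432588, 11.905676)
h = r sin θ − e = 11.905676 − 9 = 2.905676
x = r cos θ + √(L² − h²) = -44.432588 + √(11881.0 − 8.4430) = -44.432588 + 108.961264 = 64.528676

64.5287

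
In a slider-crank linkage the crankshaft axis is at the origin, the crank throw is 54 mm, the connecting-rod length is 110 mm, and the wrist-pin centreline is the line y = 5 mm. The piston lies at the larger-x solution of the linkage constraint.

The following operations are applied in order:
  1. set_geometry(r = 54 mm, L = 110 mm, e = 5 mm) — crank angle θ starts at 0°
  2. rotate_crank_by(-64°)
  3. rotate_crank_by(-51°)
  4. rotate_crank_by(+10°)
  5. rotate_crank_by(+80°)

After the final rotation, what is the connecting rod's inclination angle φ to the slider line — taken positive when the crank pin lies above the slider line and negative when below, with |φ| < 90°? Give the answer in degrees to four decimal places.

set_geometry: r = 54 mm, L = 110 mm, e = 5 mm; θ ← 0°
rotate_crank_by(-64°): θ ← 0° -64° = -64°
rotate_crank_by(-51°): θ ← -64° -51° = -115°
rotate_crank_by(+10°): θ ← -115° +10° = -105°
rotate_crank_by(+80°): θ ← -105° +80° = -25°
crank pin P = (r cos θ, r sin θ) = (48.940620, -22.821386)
h = r sin θ − e = -22.821386 − 5 = -27.821386
sin φ = h / L = -27.821386 / 110 = -0.25292169
φ = arcsin(-0.25292169) = -14.650470°

-14.6505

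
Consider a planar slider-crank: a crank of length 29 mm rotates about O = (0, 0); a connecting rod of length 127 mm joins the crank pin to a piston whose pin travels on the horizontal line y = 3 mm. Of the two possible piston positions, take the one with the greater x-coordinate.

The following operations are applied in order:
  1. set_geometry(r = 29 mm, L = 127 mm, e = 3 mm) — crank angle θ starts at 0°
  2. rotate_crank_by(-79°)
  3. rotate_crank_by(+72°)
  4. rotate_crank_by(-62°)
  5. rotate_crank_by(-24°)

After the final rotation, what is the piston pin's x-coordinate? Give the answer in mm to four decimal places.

set_geometry: r = 29 mm, L = 127 mm, e = 3 mm; θ ← 0°
rotate_crank_by(-79°): θ ← 0° -79° = -79°
rotate_crank_by(+72°): θ ← -79° +72° = -7°
rotate_crank_by(-62°): θ ← -7° -62° = -69°
rotate_crank_by(-24°): θ ← -69° -24° = -93°
crank pin P = (r cos θ, r sin θ) = (-1.517743, -28.960257)
h = r sin θ − e = -28.960257 − 3 = -31.960257
x = r cos θ + √(L² − h²) = -1.517743 + √(16129.0 − 1021.4580) = -1.517743 + 122.912741 = 121.394999

121.3950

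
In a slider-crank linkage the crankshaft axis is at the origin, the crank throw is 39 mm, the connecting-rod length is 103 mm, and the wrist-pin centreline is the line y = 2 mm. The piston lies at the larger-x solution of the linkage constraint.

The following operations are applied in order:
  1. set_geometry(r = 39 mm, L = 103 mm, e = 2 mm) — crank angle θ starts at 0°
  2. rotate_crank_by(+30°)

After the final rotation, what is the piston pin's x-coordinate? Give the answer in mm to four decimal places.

135.2775

set_geometry: r = 39 mm, L = 103 mm, e = 2 mm; θ ← 0°
rotate_crank_by(+30°): θ ← 0° +30° = 30°
crank pin P = (r cos θ, r sin θ) = (33.774991, 19.500000)
h = r sin θ − e = 19.500000 − 2 = 17.500000
x = r cos θ + √(L² − h²) = 33.774991 + √(10609.0 − 306.2500) = 33.774991 + 101.502463 = 135.277454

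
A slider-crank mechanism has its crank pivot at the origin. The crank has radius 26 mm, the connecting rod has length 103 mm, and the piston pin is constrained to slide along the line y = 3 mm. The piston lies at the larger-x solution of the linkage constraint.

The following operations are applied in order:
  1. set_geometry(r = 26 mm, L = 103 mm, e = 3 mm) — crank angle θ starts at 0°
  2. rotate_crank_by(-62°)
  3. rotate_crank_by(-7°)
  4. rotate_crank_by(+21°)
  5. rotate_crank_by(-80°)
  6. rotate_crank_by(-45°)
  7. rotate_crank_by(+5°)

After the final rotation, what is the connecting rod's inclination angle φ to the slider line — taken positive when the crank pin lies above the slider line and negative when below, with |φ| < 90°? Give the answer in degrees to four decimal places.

set_geometry: r = 26 mm, L = 103 mm, e = 3 mm; θ ← 0°
rotate_crank_by(-62°): θ ← 0° -62° = -62°
rotate_crank_by(-7°): θ ← -62° -7° = -69°
rotate_crank_by(+21°): θ ← -69° +21° = -48°
rotate_crank_by(-80°): θ ← -48° -80° = -128°
rotate_crank_by(-45°): θ ← -128° -45° = -173°
rotate_crank_by(+5°): θ ← -173° +5° = -168°
crank pin P = (r cos θ, r sin θ) = (-25.431838, -5.405704)
h = r sin θ − e = -5.405704 − 3 = -8.405704
sin φ = h / L = -8.405704 / 103 = -0.08160878
φ = arcsin(-0.08160878) = -4.681044°

-4.6810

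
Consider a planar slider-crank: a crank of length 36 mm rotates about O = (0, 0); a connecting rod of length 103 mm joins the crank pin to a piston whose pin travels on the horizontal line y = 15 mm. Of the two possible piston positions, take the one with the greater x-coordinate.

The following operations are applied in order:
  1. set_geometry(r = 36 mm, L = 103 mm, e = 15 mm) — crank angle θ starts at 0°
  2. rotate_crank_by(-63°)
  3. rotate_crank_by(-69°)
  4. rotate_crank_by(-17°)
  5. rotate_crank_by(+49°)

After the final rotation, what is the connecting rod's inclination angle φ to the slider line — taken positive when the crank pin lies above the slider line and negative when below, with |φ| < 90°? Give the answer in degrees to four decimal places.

set_geometry: r = 36 mm, L = 103 mm, e = 15 mm; θ ← 0°
rotate_crank_by(-63°): θ ← 0° -63° = -63°
rotate_crank_by(-69°): θ ← -63° -69° = -132°
rotate_crank_by(-17°): θ ← -132° -17° = -149°
rotate_crank_by(+49°): θ ← -149° +49° = -100°
crank pin P = (r cos θ, r sin θ) = (-6.251334, -35.453079)
h = r sin θ − e = -35.453079 − 15 = -50.453079
sin φ = h / L = -50.453079 / 103 = -0.48983572
φ = arcsin(-0.48983572) = -29.329784°

-29.3298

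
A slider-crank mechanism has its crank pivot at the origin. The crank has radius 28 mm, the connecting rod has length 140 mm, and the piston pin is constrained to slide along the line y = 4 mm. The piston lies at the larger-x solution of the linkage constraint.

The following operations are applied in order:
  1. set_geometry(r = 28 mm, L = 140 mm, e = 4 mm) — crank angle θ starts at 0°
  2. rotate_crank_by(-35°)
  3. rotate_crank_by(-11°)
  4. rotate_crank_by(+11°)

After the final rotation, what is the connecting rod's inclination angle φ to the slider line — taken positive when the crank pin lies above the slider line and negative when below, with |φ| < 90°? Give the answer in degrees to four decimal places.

set_geometry: r = 28 mm, L = 140 mm, e = 4 mm; θ ← 0°
rotate_crank_by(-35°): θ ← 0° -35° = -35°
rotate_crank_by(-11°): θ ← -35° -11° = -46°
rotate_crank_by(+11°): θ ← -46° +11° = -35°
crank pin P = (r cos θ, r sin θ) = (22.936257, -16.060140)
h = r sin θ − e = -16.060140 − 4 = -20.060140
sin φ = h / L = -20.060140 / 140 = -0.14328672
φ = arcsin(-0.14328672) = -8.238079°

-8.2381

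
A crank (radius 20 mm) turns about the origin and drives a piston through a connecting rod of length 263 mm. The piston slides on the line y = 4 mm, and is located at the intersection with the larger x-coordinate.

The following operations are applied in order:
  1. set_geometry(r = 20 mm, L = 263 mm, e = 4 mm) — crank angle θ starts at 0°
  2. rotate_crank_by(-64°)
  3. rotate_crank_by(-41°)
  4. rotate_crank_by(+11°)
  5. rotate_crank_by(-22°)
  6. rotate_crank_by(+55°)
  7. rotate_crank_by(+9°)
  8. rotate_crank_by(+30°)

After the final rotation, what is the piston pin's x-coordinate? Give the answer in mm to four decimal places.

281.2925

set_geometry: r = 20 mm, L = 263 mm, e = 4 mm; θ ← 0°
rotate_crank_by(-64°): θ ← 0° -64° = -64°
rotate_crank_by(-41°): θ ← -64° -41° = -105°
rotate_crank_by(+11°): θ ← -105° +11° = -94°
rotate_crank_by(-22°): θ ← -94° -22° = -116°
rotate_crank_by(+55°): θ ← -116° +55° = -61°
rotate_crank_by(+9°): θ ← -61° +9° = -52°
rotate_crank_by(+30°): θ ← -52° +30° = -22°
crank pin P = (r cos θ, r sin θ) = (18.543677, -7.492132)
h = r sin θ − e = -7.492132 − 4 = -11.492132
x = r cos θ + √(L² − h²) = 18.543677 + √(69169.0 − 132.0691) = 18.543677 + 262.748798 = 281.292475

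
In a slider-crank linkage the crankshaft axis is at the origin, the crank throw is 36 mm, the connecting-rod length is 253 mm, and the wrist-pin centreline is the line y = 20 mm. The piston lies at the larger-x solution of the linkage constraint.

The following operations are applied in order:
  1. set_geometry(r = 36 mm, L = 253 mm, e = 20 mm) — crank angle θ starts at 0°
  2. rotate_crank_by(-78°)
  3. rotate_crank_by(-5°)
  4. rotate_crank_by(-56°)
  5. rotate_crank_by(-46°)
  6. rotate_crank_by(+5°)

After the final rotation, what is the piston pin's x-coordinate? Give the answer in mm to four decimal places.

216.2082

set_geometry: r = 36 mm, L = 253 mm, e = 20 mm; θ ← 0°
rotate_crank_by(-78°): θ ← 0° -78° = -78°
rotate_crank_by(-5°): θ ← -78° -5° = -83°
rotate_crank_by(-56°): θ ← -83° -56° = -139°
rotate_crank_by(-46°): θ ← -139° -46° = -185°
rotate_crank_by(+5°): θ ← -185° +5° = -180°
crank pin P = (r cos θ, r sin θ) = (-36.000000, -0.000000)
h = r sin θ − e = -0.000000 − 20 = -20.000000
x = r cos θ + √(L² − h²) = -36.000000 + √(64009.0 − 400.0000) = -36.000000 + 252.208247 = 216.208247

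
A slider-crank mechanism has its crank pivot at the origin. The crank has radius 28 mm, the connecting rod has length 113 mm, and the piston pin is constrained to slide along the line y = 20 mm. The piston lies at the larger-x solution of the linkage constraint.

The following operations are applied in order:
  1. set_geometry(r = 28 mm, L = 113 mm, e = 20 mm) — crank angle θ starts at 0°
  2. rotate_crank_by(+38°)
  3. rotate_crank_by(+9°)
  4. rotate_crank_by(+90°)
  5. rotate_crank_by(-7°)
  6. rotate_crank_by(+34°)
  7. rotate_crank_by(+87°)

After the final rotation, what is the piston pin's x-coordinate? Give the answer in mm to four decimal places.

93.8847

set_geometry: r = 28 mm, L = 113 mm, e = 20 mm; θ ← 0°
rotate_crank_by(+38°): θ ← 0° +38° = 38°
rotate_crank_by(+9°): θ ← 38° +9° = 47°
rotate_crank_by(+90°): θ ← 47° +90° = 137°
rotate_crank_by(-7°): θ ← 137° -7° = 130°
rotate_crank_by(+34°): θ ← 130° +34° = 164°
rotate_crank_by(+87°): θ ← 164° +87° = 251°
crank pin P = (r cos θ, r sin θ) = (-9.115908, -26.474520)
h = r sin θ − e = -26.474520 − 20 = -46.474520
x = r cos θ + √(L² − h²) = -9.115908 + √(12769.0 − 2159.8810) = -9.115908 + 103.000578 = 93.884669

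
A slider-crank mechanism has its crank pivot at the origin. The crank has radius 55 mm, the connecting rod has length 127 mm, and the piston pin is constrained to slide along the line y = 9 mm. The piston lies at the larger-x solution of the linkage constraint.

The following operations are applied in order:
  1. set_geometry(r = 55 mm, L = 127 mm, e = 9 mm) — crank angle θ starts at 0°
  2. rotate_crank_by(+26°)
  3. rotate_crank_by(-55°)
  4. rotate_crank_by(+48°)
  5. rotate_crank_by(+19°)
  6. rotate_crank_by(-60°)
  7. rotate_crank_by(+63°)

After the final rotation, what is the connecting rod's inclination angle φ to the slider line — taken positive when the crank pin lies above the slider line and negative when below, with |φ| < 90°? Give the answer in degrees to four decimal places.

set_geometry: r = 55 mm, L = 127 mm, e = 9 mm; θ ← 0°
rotate_crank_by(+26°): θ ← 0° +26° = 26°
rotate_crank_by(-55°): θ ← 26° -55° = -29°
rotate_crank_by(+48°): θ ← -29° +48° = 19°
rotate_crank_by(+19°): θ ← 19° +19° = 38°
rotate_crank_by(-60°): θ ← 38° -60° = -22°
rotate_crank_by(+63°): θ ← -22° +63° = 41°
crank pin P = (r cos θ, r sin θ) = (41.509027, 36.083247)
h = r sin θ − e = 36.083247 − 9 = 27.083247
sin φ = h / L = 27.083247 / 127 = 0.21325391
φ = arcsin(0.21325391) = 12.313108°

12.3131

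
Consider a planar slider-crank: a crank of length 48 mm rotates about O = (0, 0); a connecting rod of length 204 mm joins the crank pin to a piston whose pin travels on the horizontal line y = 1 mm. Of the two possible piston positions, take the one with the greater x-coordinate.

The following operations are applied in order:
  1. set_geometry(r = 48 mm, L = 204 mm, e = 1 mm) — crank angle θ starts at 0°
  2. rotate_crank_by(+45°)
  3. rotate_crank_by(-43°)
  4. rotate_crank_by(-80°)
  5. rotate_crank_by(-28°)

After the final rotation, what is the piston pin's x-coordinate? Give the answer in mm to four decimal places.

set_geometry: r = 48 mm, L = 204 mm, e = 1 mm; θ ← 0°
rotate_crank_by(+45°): θ ← 0° +45° = 45°
rotate_crank_by(-43°): θ ← 45° -43° = 2°
rotate_crank_by(-80°): θ ← 2° -80° = -78°
rotate_crank_by(-28°): θ ← -78° -28° = -106°
crank pin P = (r cos θ, r sin θ) = (-13.230593, -46.140561)
h = r sin θ − e = -46.140561 − 1 = -47.140561
x = r cos θ + √(L² − h²) = -13.230593 + √(41616.0 − 2222.2325) = -13.230593 + 198.478632 = 185.248039

185.2480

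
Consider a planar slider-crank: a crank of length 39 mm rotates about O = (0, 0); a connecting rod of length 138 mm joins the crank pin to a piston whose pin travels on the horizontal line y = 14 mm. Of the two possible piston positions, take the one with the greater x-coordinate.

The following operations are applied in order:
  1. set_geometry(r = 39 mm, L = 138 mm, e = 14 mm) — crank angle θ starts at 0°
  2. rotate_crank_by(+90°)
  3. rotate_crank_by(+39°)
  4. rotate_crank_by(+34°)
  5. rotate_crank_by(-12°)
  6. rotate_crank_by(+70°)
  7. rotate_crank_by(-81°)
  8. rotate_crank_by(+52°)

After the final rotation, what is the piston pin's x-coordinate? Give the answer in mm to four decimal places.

set_geometry: r = 39 mm, L = 138 mm, e = 14 mm; θ ← 0°
rotate_crank_by(+90°): θ ← 0° +90° = 90°
rotate_crank_by(+39°): θ ← 90° +39° = 129°
rotate_crank_by(+34°): θ ← 129° +34° = 163°
rotate_crank_by(-12°): θ ← 163° -12° = 151°
rotate_crank_by(+70°): θ ← 151° +70° = 221°
rotate_crank_by(-81°): θ ← 221° -81° = 140°
rotate_crank_by(+52°): θ ← 140° +52° = 192°
crank pin P = (r cos θ, r sin θ) = (-38.147756, -8.108556)
h = r sin θ − e = -8.108556 − 14 = -22.108556
x = r cos θ + √(L² − h²) = -38.147756 + √(19044.0 − 488.7882) = -38.147756 + 136.217516 = 98.069760

98.0698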